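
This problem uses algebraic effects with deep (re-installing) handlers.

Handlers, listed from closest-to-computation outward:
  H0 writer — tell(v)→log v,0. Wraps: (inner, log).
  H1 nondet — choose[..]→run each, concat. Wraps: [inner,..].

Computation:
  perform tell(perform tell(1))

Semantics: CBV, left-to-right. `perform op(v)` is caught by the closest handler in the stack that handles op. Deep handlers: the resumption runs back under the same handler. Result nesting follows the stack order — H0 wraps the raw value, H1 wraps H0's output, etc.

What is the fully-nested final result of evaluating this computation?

Evaluation trace:
tell(1) @ H0 ⇒ log+=1
tell(0) @ H0 ⇒ log+=0
H0 returns (0, (1, 0))
H1 returns [(0, (1, 0))]
= [(0, (1, 0))]

Answer: [(0, (1, 0))]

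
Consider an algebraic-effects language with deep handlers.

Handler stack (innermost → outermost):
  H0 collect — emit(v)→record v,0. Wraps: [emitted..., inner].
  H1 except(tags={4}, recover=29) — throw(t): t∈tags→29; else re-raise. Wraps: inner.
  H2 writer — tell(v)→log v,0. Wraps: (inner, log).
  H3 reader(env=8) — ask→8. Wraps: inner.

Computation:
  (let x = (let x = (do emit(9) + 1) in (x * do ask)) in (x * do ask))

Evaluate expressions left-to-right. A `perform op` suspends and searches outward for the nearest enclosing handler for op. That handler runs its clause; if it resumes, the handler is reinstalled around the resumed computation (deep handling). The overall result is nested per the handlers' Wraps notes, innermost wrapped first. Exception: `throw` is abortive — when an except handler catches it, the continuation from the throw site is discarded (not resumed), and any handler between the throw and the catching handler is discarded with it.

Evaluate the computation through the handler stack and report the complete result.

Answer: ([9, 64], ())

Evaluation trace:
emit(9) @ H0 ⇒ out+=9
ask @ H3 ⇒ 8
ask @ H3 ⇒ 8
H0 returns [9, 64]
H1 returns [9, 64]
H2 returns ([9, 64], ())
H3 returns ([9, 64], ())
= ([9, 64], ())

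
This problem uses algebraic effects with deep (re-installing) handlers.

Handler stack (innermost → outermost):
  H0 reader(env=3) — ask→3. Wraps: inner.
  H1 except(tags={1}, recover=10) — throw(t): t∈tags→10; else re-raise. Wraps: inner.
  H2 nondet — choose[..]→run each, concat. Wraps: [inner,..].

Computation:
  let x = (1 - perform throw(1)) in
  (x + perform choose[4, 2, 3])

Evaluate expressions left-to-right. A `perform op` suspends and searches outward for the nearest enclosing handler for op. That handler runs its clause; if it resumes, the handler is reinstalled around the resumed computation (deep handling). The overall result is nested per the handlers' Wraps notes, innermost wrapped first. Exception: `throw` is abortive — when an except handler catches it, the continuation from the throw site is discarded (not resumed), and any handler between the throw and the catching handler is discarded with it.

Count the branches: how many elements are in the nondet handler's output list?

Answer: 1

Working:
throw(1) @ H1 caught ⇒ 10
H2 returns [10]
= [10]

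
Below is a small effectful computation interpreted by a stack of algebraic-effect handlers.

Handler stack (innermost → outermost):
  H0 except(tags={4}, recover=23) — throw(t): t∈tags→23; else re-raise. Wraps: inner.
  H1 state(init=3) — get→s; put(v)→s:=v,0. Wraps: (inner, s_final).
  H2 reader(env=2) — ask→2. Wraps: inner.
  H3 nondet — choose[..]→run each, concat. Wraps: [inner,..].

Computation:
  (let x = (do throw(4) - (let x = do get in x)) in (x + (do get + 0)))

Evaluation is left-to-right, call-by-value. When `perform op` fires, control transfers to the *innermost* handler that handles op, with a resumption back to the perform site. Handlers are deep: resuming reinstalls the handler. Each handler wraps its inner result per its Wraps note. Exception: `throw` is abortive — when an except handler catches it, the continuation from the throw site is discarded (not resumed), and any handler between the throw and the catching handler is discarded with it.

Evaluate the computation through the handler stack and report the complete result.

Step-by-step:
throw(4) @ H0 caught ⇒ 23
H1 returns (23, 3)
H2 returns (23, 3)
H3 returns [(23, 3)]
= [(23, 3)]

Answer: [(23, 3)]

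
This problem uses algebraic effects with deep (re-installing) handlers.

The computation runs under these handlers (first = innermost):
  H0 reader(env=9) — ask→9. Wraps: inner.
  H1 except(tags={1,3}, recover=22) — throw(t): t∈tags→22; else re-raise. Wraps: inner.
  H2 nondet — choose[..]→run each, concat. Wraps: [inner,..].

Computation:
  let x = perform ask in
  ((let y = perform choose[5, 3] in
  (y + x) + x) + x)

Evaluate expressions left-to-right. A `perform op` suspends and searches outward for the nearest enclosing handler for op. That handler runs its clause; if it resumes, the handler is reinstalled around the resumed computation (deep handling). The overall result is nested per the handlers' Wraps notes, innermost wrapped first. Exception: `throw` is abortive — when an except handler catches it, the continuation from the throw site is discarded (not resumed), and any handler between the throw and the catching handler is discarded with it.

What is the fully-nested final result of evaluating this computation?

Answer: [32, 30]

Working:
ask @ H0 ⇒ 9
choose[5, 3] @ H2
  branch[0] choose=5:
    H0 returns 32
    H1 returns 32
    H2 returns [32]
  branch[1] choose=3:
    H0 returns 30
    H1 returns 30
    H2 returns [30]
= [32, 30]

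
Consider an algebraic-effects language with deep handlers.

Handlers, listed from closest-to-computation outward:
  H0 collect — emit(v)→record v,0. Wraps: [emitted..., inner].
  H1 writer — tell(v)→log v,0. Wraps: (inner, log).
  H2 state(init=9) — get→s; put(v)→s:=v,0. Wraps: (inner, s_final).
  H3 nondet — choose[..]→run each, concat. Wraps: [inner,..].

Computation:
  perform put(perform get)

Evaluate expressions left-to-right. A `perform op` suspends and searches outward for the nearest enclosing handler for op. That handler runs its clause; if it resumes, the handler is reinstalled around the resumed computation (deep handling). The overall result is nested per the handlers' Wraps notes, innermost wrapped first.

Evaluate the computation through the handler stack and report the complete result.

Evaluation trace:
get @ H2 ⇒ 9
put(9) @ H2 ⇒ s:=9
H0 returns [0]
H1 returns ([0], ())
H2 returns (([0], ()), 9)
H3 returns [(([0], ()), 9)]
= [(([0], ()), 9)]

Answer: [(([0], ()), 9)]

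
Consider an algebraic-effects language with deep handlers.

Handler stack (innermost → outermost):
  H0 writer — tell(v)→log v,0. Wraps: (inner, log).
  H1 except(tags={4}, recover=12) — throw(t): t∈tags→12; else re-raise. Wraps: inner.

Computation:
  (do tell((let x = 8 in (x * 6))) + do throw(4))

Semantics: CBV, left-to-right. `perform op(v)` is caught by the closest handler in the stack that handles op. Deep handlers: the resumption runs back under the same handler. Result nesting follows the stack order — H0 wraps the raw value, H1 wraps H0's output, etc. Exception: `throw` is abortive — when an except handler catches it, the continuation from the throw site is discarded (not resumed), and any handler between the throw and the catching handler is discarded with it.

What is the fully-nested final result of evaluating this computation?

Step-by-step:
tell(48) @ H0 ⇒ log+=48
throw(4) @ H1 caught ⇒ 12
= 12

Answer: 12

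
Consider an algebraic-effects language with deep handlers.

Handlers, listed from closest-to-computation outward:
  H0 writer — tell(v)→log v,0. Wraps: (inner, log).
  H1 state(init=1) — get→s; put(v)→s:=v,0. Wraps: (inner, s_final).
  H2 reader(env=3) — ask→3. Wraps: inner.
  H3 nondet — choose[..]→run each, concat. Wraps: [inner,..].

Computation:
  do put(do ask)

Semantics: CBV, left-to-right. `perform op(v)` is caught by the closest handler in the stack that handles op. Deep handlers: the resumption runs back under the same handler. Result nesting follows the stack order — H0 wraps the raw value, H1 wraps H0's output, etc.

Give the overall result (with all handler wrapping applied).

Answer: [((0, ()), 3)]

Evaluation trace:
ask @ H2 ⇒ 3
put(3) @ H1 ⇒ s:=3
H0 returns (0, ())
H1 returns ((0, ()), 3)
H2 returns ((0, ()), 3)
H3 returns [((0, ()), 3)]
= [((0, ()), 3)]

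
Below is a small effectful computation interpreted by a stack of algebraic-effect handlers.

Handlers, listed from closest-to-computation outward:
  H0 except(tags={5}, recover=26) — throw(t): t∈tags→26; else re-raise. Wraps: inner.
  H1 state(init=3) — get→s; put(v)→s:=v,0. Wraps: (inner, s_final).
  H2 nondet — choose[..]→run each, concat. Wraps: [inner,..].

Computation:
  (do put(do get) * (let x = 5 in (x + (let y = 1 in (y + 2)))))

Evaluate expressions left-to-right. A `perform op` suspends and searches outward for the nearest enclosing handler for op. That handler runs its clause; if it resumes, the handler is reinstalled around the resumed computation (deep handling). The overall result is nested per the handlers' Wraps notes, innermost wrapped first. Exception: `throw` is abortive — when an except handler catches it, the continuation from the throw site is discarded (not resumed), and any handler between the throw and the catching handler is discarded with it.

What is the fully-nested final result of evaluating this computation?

Answer: [(0, 3)]

Working:
get @ H1 ⇒ 3
put(3) @ H1 ⇒ s:=3
H0 returns 0
H1 returns (0, 3)
H2 returns [(0, 3)]
= [(0, 3)]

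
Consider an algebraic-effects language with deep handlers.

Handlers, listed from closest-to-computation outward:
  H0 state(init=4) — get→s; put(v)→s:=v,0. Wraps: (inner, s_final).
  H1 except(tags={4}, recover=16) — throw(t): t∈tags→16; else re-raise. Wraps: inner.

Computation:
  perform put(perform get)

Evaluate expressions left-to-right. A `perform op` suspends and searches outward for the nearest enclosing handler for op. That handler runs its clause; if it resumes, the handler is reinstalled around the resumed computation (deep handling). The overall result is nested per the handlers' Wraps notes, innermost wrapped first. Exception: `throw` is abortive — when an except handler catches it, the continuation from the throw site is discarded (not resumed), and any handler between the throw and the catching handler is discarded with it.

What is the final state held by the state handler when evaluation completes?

Working:
get @ H0 ⇒ 4
put(4) @ H0 ⇒ s:=4
H0 returns (0, 4)
H1 returns (0, 4)
= (0, 4)

Answer: 4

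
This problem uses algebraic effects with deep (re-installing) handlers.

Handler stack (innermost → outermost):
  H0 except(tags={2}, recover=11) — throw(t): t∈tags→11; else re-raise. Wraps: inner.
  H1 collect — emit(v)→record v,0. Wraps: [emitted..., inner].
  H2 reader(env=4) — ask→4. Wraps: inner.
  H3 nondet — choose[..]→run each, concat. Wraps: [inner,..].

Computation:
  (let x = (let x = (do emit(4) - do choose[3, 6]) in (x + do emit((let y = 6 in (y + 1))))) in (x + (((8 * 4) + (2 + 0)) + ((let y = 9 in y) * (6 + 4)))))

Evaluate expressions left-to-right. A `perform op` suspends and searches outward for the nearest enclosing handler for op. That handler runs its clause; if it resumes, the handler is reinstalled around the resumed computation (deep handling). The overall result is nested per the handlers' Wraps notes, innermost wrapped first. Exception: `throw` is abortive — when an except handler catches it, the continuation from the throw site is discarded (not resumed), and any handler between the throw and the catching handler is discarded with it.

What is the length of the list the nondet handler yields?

Working:
emit(4) @ H1 ⇒ out+=4
choose[3, 6] @ H3
  branch[0] choose=3:
    emit(7) @ H1 ⇒ out+=7
    H0 returns 121
    H1 returns [4, 7, 121]
    H2 returns [4, 7, 121]
    H3 returns [[4, 7, 121]]
  branch[1] choose=6:
    emit(7) @ H1 ⇒ out+=7
    H0 returns 118
    H1 returns [4, 7, 118]
    H2 returns [4, 7, 118]
    H3 returns [[4, 7, 118]]
= [[4, 7, 121], [4, 7, 118]]

Answer: 2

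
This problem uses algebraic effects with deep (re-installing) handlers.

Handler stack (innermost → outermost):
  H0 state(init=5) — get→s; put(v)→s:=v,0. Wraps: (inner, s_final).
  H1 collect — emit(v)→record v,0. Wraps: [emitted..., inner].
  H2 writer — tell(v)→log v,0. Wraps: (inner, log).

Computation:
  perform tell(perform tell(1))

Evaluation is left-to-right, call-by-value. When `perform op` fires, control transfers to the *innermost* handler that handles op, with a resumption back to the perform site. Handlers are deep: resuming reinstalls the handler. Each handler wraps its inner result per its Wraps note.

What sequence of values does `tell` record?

Step-by-step:
tell(1) @ H2 ⇒ log+=1
tell(0) @ H2 ⇒ log+=0
H0 returns (0, 5)
H1 returns [(0, 5)]
H2 returns ([(0, 5)], (1, 0))
= ([(0, 5)], (1, 0))

Answer: (1, 0)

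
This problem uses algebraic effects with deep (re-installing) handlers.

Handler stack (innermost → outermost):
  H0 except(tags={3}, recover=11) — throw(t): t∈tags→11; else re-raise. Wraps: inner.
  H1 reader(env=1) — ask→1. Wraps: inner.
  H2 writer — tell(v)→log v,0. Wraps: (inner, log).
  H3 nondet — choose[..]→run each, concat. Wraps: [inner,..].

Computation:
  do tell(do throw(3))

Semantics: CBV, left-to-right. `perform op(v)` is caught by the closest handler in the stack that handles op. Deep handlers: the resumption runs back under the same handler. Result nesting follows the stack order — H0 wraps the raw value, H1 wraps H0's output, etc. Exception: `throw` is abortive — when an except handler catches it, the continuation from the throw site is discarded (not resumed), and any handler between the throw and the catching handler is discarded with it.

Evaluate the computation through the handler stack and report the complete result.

Working:
throw(3) @ H0 caught ⇒ 11
H1 returns 11
H2 returns (11, ())
H3 returns [(11, ())]
= [(11, ())]

Answer: [(11, ())]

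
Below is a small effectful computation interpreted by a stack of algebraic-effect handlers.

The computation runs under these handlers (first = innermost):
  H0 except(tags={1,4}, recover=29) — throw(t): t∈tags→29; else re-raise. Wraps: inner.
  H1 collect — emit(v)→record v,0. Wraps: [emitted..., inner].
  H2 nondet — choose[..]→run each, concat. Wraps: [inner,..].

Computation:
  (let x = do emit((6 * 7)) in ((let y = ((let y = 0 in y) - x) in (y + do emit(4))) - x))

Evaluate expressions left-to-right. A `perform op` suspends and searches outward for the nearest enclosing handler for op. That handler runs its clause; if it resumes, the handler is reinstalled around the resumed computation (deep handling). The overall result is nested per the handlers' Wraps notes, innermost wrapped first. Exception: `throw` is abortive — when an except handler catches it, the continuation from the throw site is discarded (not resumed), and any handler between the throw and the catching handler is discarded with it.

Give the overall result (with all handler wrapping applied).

Working:
emit(42) @ H1 ⇒ out+=42
emit(4) @ H1 ⇒ out+=4
H0 returns 0
H1 returns [42, 4, 0]
H2 returns [[42, 4, 0]]
= [[42, 4, 0]]

Answer: [[42, 4, 0]]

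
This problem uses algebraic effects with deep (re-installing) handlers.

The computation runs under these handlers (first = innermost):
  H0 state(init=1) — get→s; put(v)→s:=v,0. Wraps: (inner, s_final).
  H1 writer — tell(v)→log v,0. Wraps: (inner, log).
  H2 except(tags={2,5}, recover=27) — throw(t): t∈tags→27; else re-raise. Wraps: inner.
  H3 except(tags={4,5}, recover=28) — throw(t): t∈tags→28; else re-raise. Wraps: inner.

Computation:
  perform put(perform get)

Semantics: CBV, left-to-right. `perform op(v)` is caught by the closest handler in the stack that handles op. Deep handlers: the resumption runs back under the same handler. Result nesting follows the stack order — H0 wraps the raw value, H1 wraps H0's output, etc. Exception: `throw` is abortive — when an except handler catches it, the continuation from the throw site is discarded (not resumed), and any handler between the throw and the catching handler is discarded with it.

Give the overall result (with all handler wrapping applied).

Evaluation trace:
get @ H0 ⇒ 1
put(1) @ H0 ⇒ s:=1
H0 returns (0, 1)
H1 returns ((0, 1), ())
H2 returns ((0, 1), ())
H3 returns ((0, 1), ())
= ((0, 1), ())

Answer: ((0, 1), ())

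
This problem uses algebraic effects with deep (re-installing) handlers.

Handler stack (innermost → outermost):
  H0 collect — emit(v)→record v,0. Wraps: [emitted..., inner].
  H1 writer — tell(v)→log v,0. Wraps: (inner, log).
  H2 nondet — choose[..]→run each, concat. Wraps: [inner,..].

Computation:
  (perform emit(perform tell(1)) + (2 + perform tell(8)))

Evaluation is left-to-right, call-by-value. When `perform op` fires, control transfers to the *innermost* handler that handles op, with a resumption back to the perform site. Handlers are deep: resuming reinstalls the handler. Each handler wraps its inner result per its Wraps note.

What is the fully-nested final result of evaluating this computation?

Evaluation trace:
tell(1) @ H1 ⇒ log+=1
emit(0) @ H0 ⇒ out+=0
tell(8) @ H1 ⇒ log+=8
H0 returns [0, 2]
H1 returns ([0, 2], (1, 8))
H2 returns [([0, 2], (1, 8))]
= [([0, 2], (1, 8))]

Answer: [([0, 2], (1, 8))]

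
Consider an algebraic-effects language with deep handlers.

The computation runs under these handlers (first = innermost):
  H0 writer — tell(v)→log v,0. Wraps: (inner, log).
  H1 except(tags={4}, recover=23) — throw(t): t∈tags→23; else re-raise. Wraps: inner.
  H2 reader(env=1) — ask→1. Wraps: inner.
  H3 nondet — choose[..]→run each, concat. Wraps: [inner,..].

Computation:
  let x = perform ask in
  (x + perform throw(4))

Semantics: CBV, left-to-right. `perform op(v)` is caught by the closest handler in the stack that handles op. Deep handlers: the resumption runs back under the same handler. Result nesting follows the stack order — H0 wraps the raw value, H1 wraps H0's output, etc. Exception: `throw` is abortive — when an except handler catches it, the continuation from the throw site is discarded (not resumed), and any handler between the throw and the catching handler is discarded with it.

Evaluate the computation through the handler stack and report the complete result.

Answer: [23]

Evaluation trace:
ask @ H2 ⇒ 1
throw(4) @ H1 caught ⇒ 23
H2 returns 23
H3 returns [23]
= [23]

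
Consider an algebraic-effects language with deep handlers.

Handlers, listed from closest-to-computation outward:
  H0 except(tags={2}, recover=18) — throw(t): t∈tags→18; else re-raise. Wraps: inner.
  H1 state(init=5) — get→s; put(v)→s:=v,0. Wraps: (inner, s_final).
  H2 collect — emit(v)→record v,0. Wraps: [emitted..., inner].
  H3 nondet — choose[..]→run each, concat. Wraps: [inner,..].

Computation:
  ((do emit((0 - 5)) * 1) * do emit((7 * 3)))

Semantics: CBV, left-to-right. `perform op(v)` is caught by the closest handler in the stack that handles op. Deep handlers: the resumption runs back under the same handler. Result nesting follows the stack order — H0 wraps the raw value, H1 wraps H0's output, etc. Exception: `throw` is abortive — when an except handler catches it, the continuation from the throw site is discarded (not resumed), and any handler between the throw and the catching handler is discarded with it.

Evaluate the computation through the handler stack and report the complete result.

Step-by-step:
emit(-5) @ H2 ⇒ out+=-5
emit(21) @ H2 ⇒ out+=21
H0 returns 0
H1 returns (0, 5)
H2 returns [-5, 21, (0, 5)]
H3 returns [[-5, 21, (0, 5)]]
= [[-5, 21, (0, 5)]]

Answer: [[-5, 21, (0, 5)]]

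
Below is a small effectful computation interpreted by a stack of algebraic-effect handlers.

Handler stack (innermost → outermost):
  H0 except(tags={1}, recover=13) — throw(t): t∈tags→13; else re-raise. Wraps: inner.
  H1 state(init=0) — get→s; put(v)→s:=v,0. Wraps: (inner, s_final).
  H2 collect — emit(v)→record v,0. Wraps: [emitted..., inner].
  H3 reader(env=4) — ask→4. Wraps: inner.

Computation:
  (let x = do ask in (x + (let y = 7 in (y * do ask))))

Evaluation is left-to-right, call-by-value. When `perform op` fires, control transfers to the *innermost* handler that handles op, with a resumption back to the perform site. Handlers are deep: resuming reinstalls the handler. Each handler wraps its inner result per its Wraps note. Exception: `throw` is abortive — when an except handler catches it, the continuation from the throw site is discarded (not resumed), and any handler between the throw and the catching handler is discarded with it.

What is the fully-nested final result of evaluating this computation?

Answer: [(32, 0)]

Step-by-step:
ask @ H3 ⇒ 4
ask @ H3 ⇒ 4
H0 returns 32
H1 returns (32, 0)
H2 returns [(32, 0)]
H3 returns [(32, 0)]
= [(32, 0)]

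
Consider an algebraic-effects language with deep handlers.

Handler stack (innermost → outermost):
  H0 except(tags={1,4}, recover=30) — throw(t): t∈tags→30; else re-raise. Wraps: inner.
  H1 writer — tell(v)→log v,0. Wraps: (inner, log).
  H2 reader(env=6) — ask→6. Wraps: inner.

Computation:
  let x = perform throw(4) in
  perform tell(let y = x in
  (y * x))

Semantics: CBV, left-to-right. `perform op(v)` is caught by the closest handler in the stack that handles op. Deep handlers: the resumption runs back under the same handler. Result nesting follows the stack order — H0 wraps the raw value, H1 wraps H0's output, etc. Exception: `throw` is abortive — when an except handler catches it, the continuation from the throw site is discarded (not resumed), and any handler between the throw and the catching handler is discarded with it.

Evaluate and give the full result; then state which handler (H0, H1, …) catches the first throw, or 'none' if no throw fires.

Answer: (30, ()) ; first throw caught by: H0

Working:
throw(4) @ H0 caught ⇒ 30
H1 returns (30, ())
H2 returns (30, ())
= (30, ())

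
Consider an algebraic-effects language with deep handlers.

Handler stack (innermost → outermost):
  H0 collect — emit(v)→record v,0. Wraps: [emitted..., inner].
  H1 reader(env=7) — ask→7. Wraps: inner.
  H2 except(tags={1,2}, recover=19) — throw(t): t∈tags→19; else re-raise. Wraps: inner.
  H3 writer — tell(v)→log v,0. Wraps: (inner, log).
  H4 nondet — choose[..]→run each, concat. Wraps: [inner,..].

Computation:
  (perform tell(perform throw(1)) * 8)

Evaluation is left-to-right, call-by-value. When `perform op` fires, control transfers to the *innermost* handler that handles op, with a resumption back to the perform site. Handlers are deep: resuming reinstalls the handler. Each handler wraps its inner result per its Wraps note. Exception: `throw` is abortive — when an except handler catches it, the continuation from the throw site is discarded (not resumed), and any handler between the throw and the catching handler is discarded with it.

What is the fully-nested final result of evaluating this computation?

Answer: [(19, ())]

Step-by-step:
throw(1) @ H2 caught ⇒ 19
H3 returns (19, ())
H4 returns [(19, ())]
= [(19, ())]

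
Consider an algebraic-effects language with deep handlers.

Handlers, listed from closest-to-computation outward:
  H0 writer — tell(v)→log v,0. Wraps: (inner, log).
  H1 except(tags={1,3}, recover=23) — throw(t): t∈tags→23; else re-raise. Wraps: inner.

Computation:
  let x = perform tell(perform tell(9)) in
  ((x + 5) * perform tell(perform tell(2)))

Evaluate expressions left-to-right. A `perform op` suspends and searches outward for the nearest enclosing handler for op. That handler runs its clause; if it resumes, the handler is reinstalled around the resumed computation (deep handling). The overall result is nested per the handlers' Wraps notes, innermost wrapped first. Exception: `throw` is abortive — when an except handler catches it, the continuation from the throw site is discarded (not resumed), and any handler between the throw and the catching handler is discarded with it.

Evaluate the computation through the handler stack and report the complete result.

Answer: (0, (9, 0, 2, 0))

Step-by-step:
tell(9) @ H0 ⇒ log+=9
tell(0) @ H0 ⇒ log+=0
tell(2) @ H0 ⇒ log+=2
tell(0) @ H0 ⇒ log+=0
H0 returns (0, (9, 0, 2, 0))
H1 returns (0, (9, 0, 2, 0))
= (0, (9, 0, 2, 0))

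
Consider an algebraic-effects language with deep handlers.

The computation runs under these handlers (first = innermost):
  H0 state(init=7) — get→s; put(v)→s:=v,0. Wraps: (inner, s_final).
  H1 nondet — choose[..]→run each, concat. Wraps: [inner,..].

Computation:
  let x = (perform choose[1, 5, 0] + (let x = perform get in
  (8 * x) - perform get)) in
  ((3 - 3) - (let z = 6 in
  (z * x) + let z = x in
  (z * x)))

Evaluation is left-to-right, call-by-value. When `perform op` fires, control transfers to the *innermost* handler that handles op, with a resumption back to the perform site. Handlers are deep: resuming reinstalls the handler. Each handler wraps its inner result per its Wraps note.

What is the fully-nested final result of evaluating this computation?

Answer: [(-2800, 7), (-3240, 7), (-2695, 7)]

Working:
choose[1, 5, 0] @ H1
  branch[0] choose=1:
    get @ H0 ⇒ 7
    get @ H0 ⇒ 7
    H0 returns (-2800, 7)
    H1 returns [(-2800, 7)]
  branch[1] choose=5:
    get @ H0 ⇒ 7
    get @ H0 ⇒ 7
    H0 returns (-3240, 7)
    H1 returns [(-3240, 7)]
  branch[2] choose=0:
    get @ H0 ⇒ 7
    get @ H0 ⇒ 7
    H0 returns (-2695, 7)
    H1 returns [(-2695, 7)]
= [(-2800, 7), (-3240, 7), (-2695, 7)]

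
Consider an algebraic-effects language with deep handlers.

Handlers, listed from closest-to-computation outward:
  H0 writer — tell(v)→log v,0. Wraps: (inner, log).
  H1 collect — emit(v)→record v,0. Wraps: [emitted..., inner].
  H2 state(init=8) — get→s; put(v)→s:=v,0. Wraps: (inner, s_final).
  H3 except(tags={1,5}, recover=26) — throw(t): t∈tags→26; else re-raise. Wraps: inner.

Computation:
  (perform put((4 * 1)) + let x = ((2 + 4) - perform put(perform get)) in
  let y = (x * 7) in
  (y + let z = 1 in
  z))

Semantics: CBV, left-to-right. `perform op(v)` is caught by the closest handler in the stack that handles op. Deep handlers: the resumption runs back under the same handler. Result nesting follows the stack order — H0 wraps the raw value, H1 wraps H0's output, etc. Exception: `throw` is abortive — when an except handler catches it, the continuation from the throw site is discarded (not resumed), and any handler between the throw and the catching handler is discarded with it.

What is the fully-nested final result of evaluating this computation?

Step-by-step:
put(4) @ H2 ⇒ s:=4
get @ H2 ⇒ 4
put(4) @ H2 ⇒ s:=4
H0 returns (43, ())
H1 returns [(43, ())]
H2 returns ([(43, ())], 4)
H3 returns ([(43, ())], 4)
= ([(43, ())], 4)

Answer: ([(43, ())], 4)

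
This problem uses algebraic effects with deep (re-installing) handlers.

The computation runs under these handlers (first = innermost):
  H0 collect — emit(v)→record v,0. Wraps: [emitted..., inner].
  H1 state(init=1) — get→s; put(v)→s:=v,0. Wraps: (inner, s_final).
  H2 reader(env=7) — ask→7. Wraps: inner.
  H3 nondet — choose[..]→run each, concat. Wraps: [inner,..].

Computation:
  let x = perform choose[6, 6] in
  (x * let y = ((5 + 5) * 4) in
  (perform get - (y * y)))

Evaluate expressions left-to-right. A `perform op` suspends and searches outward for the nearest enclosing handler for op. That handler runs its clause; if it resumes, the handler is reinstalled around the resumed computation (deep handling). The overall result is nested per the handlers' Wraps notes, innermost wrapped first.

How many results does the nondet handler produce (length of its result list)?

Answer: 2

Evaluation trace:
choose[6, 6] @ H3
  branch[0] choose=6:
    get @ H1 ⇒ 1
    H0 returns [-9594]
    H1 returns ([-9594], 1)
    H2 returns ([-9594], 1)
    H3 returns [([-9594], 1)]
  branch[1] choose=6:
    get @ H1 ⇒ 1
    H0 returns [-9594]
    H1 returns ([-9594], 1)
    H2 returns ([-9594], 1)
    H3 returns [([-9594], 1)]
= [([-9594], 1), ([-9594], 1)]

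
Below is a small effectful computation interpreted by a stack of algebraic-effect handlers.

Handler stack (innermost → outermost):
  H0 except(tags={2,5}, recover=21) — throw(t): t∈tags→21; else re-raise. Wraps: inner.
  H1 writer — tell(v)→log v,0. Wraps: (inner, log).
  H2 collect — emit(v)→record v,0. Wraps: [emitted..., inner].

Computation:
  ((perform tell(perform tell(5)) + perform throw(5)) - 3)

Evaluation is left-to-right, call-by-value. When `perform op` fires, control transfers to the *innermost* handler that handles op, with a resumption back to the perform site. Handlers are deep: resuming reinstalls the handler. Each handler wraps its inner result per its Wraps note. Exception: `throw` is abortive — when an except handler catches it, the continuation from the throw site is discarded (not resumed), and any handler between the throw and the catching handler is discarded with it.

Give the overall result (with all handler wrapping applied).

Answer: [(21, (5, 0))]

Working:
tell(5) @ H1 ⇒ log+=5
tell(0) @ H1 ⇒ log+=0
throw(5) @ H0 caught ⇒ 21
H1 returns (21, (5, 0))
H2 returns [(21, (5, 0))]
= [(21, (5, 0))]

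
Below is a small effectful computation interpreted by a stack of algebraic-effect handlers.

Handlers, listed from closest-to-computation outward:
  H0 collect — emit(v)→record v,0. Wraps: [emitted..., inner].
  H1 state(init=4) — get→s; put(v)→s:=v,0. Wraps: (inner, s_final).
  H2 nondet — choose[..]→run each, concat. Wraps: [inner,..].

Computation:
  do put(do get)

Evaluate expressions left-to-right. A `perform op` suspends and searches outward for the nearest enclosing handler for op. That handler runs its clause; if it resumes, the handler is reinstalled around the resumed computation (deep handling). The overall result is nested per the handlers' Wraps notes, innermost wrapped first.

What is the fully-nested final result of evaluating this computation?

Answer: [([0], 4)]

Evaluation trace:
get @ H1 ⇒ 4
put(4) @ H1 ⇒ s:=4
H0 returns [0]
H1 returns ([0], 4)
H2 returns [([0], 4)]
= [([0], 4)]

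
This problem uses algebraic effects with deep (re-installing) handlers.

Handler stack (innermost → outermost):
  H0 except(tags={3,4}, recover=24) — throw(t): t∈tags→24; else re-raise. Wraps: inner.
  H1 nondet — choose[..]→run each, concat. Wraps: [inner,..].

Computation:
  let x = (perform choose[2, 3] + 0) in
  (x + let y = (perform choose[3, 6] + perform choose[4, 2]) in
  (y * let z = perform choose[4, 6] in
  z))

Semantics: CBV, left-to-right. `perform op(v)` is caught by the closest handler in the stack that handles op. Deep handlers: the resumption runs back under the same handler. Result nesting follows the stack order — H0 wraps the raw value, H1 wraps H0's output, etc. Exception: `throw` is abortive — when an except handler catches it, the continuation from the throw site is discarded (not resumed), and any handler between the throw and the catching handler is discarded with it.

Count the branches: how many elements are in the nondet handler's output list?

Answer: 16

Evaluation trace:
choose[2, 3] @ H1
  branch[0] choose=2:
    choose[3, 6] @ H1
      branch[0] choose=3:
        choose[4, 2] @ H1
          branch[0] choose=4:
            choose[4, 6] @ H1
              branch[0] choose=4:
                H0 returns 30
                H1 returns [30]
              branch[1] choose=6:
                H0 returns 44
                H1 returns [44]
          branch[1] choose=2:
            choose[4, 6] @ H1
              branch[0] choose=4:
                H0 returns 22
                H1 returns [22]
              branch[1] choose=6:
                H0 returns 32
                H1 returns [32]
      branch[1] choose=6:
        choose[4, 2] @ H1
          branch[0] choose=4:
            choose[4, 6] @ H1
              branch[0] choose=4:
                H0 returns 42
                H1 returns [42]
              branch[1] choose=6:
                H0 returns 62
                H1 returns [62]
          branch[1] choose=2:
            choose[4, 6] @ H1
              branch[0] choose=4:
                H0 returns 34
                H1 returns [34]
              branch[1] choose=6:
                H0 returns 50
                H1 returns [50]
  branch[1] choose=3:
    choose[3, 6] @ H1
      branch[0] choose=3:
        choose[4, 2] @ H1
          branch[0] choose=4:
            choose[4, 6] @ H1
              branch[0] choose=4:
                H0 returns 31
                H1 returns [31]
              branch[1] choose=6:
                H0 returns 45
                H1 returns [45]
          branch[1] choose=2:
            choose[4, 6] @ H1
              branch[0] choose=4:
                H0 returns 23
                H1 returns [23]
              branch[1] choose=6:
                H0 returns 33
                H1 returns [33]
      branch[1] choose=6:
        choose[4, 2] @ H1
          branch[0] choose=4:
            choose[4, 6] @ H1
              branch[0] choose=4:
                H0 returns 43
                H1 returns [43]
              branch[1] choose=6:
                H0 returns 63
                H1 returns [63]
          branch[1] choose=2:
            choose[4, 6] @ H1
              branch[0] choose=4:
                H0 returns 35
                H1 returns [35]
              branch[1] choose=6:
                H0 returns 51
                H1 returns [51]
= [30, 44, 22, 32, 42, 62, 34, 50, 31, 45, 23, 33, 43, 63, 35, 51]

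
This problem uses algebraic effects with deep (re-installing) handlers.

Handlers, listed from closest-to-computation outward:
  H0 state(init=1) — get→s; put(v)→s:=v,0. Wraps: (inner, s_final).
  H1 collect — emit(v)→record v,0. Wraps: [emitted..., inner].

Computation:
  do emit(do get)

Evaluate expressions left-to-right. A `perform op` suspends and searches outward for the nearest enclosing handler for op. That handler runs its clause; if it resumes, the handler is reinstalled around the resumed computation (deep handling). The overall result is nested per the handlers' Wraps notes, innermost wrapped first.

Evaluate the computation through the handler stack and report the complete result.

Working:
get @ H0 ⇒ 1
emit(1) @ H1 ⇒ out+=1
H0 returns (0, 1)
H1 returns [1, (0, 1)]
= [1, (0, 1)]

Answer: [1, (0, 1)]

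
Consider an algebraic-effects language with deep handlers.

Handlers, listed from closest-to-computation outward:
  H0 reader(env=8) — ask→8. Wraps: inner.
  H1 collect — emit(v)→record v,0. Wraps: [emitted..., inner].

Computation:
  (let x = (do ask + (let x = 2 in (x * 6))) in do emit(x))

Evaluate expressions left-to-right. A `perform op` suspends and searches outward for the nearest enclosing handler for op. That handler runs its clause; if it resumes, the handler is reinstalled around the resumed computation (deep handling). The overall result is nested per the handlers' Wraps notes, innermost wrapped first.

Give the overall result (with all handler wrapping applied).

Answer: [20, 0]

Evaluation trace:
ask @ H0 ⇒ 8
emit(20) @ H1 ⇒ out+=20
H0 returns 0
H1 returns [20, 0]
= [20, 0]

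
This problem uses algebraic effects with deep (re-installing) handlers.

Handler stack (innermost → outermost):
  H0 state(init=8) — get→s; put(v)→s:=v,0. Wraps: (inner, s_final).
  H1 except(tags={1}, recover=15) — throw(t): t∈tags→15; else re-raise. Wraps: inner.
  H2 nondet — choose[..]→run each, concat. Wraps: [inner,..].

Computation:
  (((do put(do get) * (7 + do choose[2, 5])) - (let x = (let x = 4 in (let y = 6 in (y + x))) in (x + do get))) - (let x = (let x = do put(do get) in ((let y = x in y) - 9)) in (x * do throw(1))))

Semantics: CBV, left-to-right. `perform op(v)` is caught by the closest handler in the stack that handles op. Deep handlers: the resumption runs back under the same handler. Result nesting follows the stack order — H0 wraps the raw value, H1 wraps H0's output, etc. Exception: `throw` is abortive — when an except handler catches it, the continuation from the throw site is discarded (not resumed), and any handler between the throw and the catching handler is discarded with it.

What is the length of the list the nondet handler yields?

Answer: 2

Step-by-step:
get @ H0 ⇒ 8
put(8) @ H0 ⇒ s:=8
choose[2, 5] @ H2
  branch[0] choose=2:
    get @ H0 ⇒ 8
    get @ H0 ⇒ 8
    put(8) @ H0 ⇒ s:=8
    throw(1) @ H1 caught ⇒ 15
    H2 returns [15]
  branch[1] choose=5:
    get @ H0 ⇒ 8
    get @ H0 ⇒ 8
    put(8) @ H0 ⇒ s:=8
    throw(1) @ H1 caught ⇒ 15
    H2 returns [15]
= [15, 15]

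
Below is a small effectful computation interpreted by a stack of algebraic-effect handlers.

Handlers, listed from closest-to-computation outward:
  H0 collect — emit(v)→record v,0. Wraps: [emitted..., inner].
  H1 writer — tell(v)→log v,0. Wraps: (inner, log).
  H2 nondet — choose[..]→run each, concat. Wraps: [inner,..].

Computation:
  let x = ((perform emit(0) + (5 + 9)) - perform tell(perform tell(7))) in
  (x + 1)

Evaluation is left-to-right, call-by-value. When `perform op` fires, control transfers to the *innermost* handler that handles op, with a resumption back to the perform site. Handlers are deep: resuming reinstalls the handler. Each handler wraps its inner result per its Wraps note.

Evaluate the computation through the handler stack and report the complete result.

Working:
emit(0) @ H0 ⇒ out+=0
tell(7) @ H1 ⇒ log+=7
tell(0) @ H1 ⇒ log+=0
H0 returns [0, 15]
H1 returns ([0, 15], (7, 0))
H2 returns [([0, 15], (7, 0))]
= [([0, 15], (7, 0))]

Answer: [([0, 15], (7, 0))]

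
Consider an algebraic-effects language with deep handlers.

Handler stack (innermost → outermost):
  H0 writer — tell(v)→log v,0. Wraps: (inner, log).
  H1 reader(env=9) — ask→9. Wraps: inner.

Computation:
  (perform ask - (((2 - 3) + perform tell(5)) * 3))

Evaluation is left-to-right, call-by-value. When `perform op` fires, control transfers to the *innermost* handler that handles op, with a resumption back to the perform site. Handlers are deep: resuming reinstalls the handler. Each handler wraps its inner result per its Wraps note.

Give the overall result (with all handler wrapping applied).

Answer: (12, (5))

Working:
ask @ H1 ⇒ 9
tell(5) @ H0 ⇒ log+=5
H0 returns (12, (5))
H1 returns (12, (5))
= (12, (5))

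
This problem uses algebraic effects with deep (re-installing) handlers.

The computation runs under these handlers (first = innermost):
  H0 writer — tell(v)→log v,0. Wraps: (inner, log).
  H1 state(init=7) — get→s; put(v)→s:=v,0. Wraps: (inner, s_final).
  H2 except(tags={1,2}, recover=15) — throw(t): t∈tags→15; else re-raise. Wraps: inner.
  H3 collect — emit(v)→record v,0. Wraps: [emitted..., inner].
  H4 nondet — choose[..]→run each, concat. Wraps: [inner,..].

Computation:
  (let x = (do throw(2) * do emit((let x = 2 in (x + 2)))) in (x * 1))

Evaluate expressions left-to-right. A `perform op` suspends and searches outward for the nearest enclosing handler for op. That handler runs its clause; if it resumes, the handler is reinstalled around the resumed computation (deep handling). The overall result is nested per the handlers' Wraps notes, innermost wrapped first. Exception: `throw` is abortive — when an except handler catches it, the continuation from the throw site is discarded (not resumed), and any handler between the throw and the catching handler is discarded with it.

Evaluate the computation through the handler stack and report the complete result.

Answer: [[15]]

Evaluation trace:
throw(2) @ H2 caught ⇒ 15
H3 returns [15]
H4 returns [[15]]
= [[15]]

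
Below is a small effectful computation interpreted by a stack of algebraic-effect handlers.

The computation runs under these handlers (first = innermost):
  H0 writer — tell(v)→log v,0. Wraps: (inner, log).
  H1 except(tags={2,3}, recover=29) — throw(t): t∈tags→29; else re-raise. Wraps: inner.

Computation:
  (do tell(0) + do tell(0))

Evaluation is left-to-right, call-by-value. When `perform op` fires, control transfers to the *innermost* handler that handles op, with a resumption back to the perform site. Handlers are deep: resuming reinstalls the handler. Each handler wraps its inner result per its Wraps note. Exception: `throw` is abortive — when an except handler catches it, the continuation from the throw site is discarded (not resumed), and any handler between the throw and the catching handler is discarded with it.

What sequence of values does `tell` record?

Answer: (0, 0)

Working:
tell(0) @ H0 ⇒ log+=0
tell(0) @ H0 ⇒ log+=0
H0 returns (0, (0, 0))
H1 returns (0, (0, 0))
= (0, (0, 0))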